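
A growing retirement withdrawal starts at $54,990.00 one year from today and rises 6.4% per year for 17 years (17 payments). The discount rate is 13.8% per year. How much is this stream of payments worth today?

$506,166.56

Periodic rate r = 0.138 per year.
Growing ordinary annuity: PV = PMT₁ × [1 − ((1+g)/(1+r))^n] / (r − g) = 54,990 × [1 − ((1+0.064)/(1+r))^17] / (r − 0.064) = $506,166.56.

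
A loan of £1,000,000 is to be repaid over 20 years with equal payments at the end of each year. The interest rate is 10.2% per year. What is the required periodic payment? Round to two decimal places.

£119,067.11

Level ordinary annuity; solve PV = PMT × [(1 − (1+r)^−n)/r] for PMT.
Periodic rate r = 0.102 per year.
With n = 20: PMT = 1,000,000 / ([(1 − (1+r)^−n)/r]) = £119,067.11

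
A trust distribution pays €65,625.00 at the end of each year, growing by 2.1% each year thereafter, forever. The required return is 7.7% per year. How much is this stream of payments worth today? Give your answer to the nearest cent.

€1,171,875.00

Periodic rate r = 0.077 per year.
Growing perpetuity (Gordon): PV = PMT₁ / (r − g) = 65,625 / (r − 0.021) = €1,171,875.00.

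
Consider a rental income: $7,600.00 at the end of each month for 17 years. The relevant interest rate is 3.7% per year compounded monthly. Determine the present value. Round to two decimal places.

This is an ordinary annuity: 204 payments of $7,600.00 at the end of each month.
Periodic rate r = 0.037/12 per month; n is counted in months.
PV = PMT × [(1 − (1+r)^−n)/r] = 7,600 × [1 − (1+r)^−204] / r = $1,149,512.35

$1,149,512.35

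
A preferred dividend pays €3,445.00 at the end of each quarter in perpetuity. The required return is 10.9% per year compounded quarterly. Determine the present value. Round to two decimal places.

€126,422.02

Periodic rate r = 0.109/4 per quarter.
Level perpetuity: PV = PMT / r = 3,445 / (0.109/4) = €126,422.02.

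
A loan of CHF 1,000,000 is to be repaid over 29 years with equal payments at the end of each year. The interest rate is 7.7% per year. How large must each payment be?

Level ordinary annuity; solve PV = PMT × [(1 − (1+r)^−n)/r] for PMT.
Periodic rate r = 0.077 per year.
With n = 29: PMT = 1,000,000 / ([(1 − (1+r)^−n)/r]) = CHF 87,138.00

CHF 87,138.00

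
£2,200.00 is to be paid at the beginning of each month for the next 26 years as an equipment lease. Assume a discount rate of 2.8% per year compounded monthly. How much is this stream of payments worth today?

This is an annuity due: 312 payments of £2,200.00 at the beginning of each month.
Periodic rate r = 0.028/12 per month; n is counted in months.
PV = PMT × [(1 − (1+r)^−n)/r] × (1+r) = 2,200 × [1 − (1+r)^−312] / r × (1+r) = £488,326.69

£488,326.69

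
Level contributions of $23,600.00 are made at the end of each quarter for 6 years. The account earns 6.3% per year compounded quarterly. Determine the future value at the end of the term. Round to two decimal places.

This is an ordinary annuity: 24 deposits of $23,600.00 at the end of each quarter.
Periodic rate r = 0.063/4 per quarter; n is counted in quarters.
FV = PMT × [((1+r)^n − 1)/r] = 23,600 × [(1+r)^24 − 1] / r = $681,882.95

$681,882.95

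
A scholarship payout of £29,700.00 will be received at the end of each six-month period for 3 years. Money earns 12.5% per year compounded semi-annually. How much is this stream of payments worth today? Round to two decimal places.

This is an ordinary annuity: 6 payments of £29,700.00 at the end of each six-month period.
Periodic rate r = 0.125/2 per half-year; n is counted in half-years.
PV = PMT × [(1 − (1+r)^−n)/r] = 29,700 × [1 − (1+r)^−6] / r = £144,904.39

£144,904.39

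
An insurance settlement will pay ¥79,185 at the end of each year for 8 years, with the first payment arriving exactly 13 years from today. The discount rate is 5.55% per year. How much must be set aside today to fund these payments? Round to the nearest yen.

Ordinary annuity of 8 payments, first payment at period 13.
Periodic rate r = 0.0555 per year.
The ordinary-annuity PV formula values the stream one period before the first payment (period 12); discount that back 12 periods:
PV₀ = 79,185 × [1 − (1+r)^−8] / r × (1+r)^−12 = ¥261,814

¥261,814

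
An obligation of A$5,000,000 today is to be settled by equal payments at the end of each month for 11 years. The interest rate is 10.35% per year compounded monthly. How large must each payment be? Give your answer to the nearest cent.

Level ordinary annuity; solve PV = PMT × [(1 − (1+r)^−n)/r] for PMT.
Periodic rate r = 0.1035/12 per month; n is counted in months.
With n = 132: PMT = 5,000,000 / ([(1 − (1+r)^−n)/r]) = A$63,593.68

A$63,593.68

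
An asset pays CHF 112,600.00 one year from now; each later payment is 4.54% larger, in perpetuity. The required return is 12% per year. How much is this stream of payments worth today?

CHF 1,509,383.38

Periodic rate r = 0.12 per year.
Growing perpetuity (Gordon): PV = PMT₁ / (r − g) = 112,600 / (r − 0.0454) = CHF 1,509,383.38.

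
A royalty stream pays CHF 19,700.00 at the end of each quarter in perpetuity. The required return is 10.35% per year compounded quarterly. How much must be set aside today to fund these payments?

Periodic rate r = 0.1035/4 per quarter.
Level perpetuity: PV = PMT / r = 19,700 / (0.1035/4) = CHF 761,352.66.

CHF 761,352.66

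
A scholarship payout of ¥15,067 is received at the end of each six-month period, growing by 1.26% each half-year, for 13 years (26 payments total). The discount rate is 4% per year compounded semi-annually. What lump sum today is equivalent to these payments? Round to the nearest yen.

Periodic rate r = 0.04/2 per half-year; n is counted in half-years.
Growing ordinary annuity: PV = PMT₁ × [1 − ((1+g)/(1+r))^n] / (r − g) = 15,067 × [1 − ((1+0.0126)/(1+r))^26] / (r − 0.0126) = ¥351,171.

¥351,171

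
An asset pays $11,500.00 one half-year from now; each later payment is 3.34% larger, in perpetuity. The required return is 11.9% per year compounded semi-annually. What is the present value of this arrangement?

$440,613.03

Periodic rate r = 0.119/2 per half-year.
Growing perpetuity (Gordon): PV = PMT₁ / (r − g) = 11,500 / (r − 0.0334) = $440,613.03.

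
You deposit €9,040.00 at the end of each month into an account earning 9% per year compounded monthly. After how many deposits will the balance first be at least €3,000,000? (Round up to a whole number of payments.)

Periodic rate r = 0.09/12 per month; n is counted in months.
Ordinary annuity FV: 3,000,000 = 9,040 × [((1+r)^n − 1)/r].
(1+r)^n = 1 + 3,000,000 × r / 9,040, so n = ln(1 + 3,000,000·r/9,040) / ln(1+r) = 167.24.
Round up to a whole number of payments: n = 168.

168 payments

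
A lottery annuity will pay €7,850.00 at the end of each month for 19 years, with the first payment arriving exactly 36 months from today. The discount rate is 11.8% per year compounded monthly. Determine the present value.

Ordinary annuity of 228 payments, first payment at period 36.
Periodic rate r = 0.118/12 per month; n is counted in months.
The ordinary-annuity PV formula values the stream one period before the first payment (period 35); discount that back 35 periods:
PV₀ = 7,850 × [1 − (1+r)^−228] / r × (1+r)^−35 = €505,916.15

€505,916.15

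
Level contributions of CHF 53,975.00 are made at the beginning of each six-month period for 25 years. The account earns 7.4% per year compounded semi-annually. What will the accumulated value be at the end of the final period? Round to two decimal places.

CHF 7,792,051.07

This is an annuity due: 50 deposits of CHF 53,975.00 at the beginning of each six-month period.
Periodic rate r = 0.074/2 per half-year; n is counted in half-years.
FV = PMT × [((1+r)^n − 1)/r] × (1+r) = 53,975 × [(1+r)^50 − 1] / r × (1+r) = CHF 7,792,051.07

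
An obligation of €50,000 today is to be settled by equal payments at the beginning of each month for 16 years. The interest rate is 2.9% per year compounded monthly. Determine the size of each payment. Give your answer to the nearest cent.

€325.01

Level annuity due; solve PV = PMT × [(1 − (1+r)^−n)/r] × (1+r) for PMT.
Periodic rate r = 0.029/12 per month; n is counted in months.
With n = 192: PMT = 50,000 / ([(1 − (1+r)^−n)/r] × (1+r)) = €325.01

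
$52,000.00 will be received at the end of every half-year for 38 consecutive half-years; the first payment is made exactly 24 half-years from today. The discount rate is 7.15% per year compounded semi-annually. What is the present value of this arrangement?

Ordinary annuity of 38 payments, first payment at period 24.
Periodic rate r = 0.0715/2 per half-year; n is counted in half-years.
The ordinary-annuity PV formula values the stream one period before the first payment (period 23); discount that back 23 periods:
PV₀ = 52,000 × [1 − (1+r)^−38] / r × (1+r)^−23 = $477,753.47

$477,753.47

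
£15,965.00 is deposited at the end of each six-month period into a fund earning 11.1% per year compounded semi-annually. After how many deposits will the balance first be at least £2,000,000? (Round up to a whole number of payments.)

39 payments

Periodic rate r = 0.111/2 per half-year; n is counted in half-years.
Ordinary annuity FV: 2,000,000 = 15,965 × [((1+r)^n − 1)/r].
(1+r)^n = 1 + 2,000,000 × r / 15,965, so n = ln(1 + 2,000,000·r/15,965) / ln(1+r) = 38.39.
Round up to a whole number of payments: n = 39.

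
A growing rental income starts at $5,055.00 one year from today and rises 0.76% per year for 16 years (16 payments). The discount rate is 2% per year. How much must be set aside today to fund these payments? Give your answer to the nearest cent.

Periodic rate r = 0.02 per year.
Growing ordinary annuity: PV = PMT₁ × [1 − ((1+g)/(1+r))^n] / (r − g) = 5,055 × [1 − ((1+0.0076)/(1+r))^16] / (r − 0.0076) = $72,458.78.

$72,458.78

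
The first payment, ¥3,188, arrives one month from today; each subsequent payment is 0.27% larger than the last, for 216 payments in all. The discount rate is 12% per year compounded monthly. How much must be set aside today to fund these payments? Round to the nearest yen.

¥345,570

Periodic rate r = 0.12/12 per month; n is counted in months.
Growing ordinary annuity: PV = PMT₁ × [1 − ((1+g)/(1+r))^n] / (r − g) = 3,188 × [1 − ((1+0.0027)/(1+r))^216] / (r − 0.0027) = ¥345,570.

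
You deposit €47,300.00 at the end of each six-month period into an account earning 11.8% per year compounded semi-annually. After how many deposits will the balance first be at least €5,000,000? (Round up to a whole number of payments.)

35 payments

Periodic rate r = 0.118/2 per half-year; n is counted in half-years.
Ordinary annuity FV: 5,000,000 = 47,300 × [((1+r)^n − 1)/r].
(1+r)^n = 1 + 5,000,000 × r / 47,300, so n = ln(1 + 5,000,000·r/47,300) / ln(1+r) = 34.53.
Round up to a whole number of payments: n = 35.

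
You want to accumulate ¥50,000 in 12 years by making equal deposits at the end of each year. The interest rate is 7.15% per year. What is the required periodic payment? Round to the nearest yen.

Level ordinary annuity; solve FV = PMT × [((1+r)^n − 1)/r] for PMT.
Periodic rate r = 0.0715 per year.
With n = 12: PMT = 50,000 / ([((1+r)^n − 1)/r]) = ¥2,771

¥2,771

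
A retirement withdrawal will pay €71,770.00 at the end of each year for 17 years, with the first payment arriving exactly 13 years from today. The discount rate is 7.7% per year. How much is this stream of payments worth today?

€274,262.86

Ordinary annuity of 17 payments, first payment at period 13.
Periodic rate r = 0.077 per year.
The ordinary-annuity PV formula values the stream one period before the first payment (period 12); discount that back 12 periods:
PV₀ = 71,770 × [1 − (1+r)^−17] / r × (1+r)^−12 = €274,262.86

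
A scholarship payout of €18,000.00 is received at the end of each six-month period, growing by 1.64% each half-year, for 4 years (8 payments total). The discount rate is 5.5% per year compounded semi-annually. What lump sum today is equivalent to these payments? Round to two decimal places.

Periodic rate r = 0.055/2 per half-year; n is counted in half-years.
Growing ordinary annuity: PV = PMT₁ × [1 − ((1+g)/(1+r))^n] / (r − g) = 18,000 × [1 − ((1+0.0164)/(1+r))^8] / (r − 0.0164) = €134,959.99.

€134,959.99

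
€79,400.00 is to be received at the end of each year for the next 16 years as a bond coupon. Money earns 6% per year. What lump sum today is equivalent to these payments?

€802,408.08

This is an ordinary annuity: 16 payments of €79,400.00 at the end of each year.
Periodic rate r = 0.06 per year.
PV = PMT × [(1 − (1+r)^−n)/r] = 79,400 × [1 − (1+r)^−16] / r = €802,408.08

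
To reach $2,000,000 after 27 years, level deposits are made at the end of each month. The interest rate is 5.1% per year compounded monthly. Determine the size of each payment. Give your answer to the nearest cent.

$2,879.94

Level ordinary annuity; solve FV = PMT × [((1+r)^n − 1)/r] for PMT.
Periodic rate r = 0.051/12 per month; n is counted in months.
With n = 324: PMT = 2,000,000 / ([((1+r)^n − 1)/r]) = $2,879.94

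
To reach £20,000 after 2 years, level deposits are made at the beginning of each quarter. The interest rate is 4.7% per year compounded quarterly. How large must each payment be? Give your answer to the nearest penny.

Level annuity due; solve FV = PMT × [((1+r)^n − 1)/r] × (1+r) for PMT.
Periodic rate r = 0.047/4 per quarter; n is counted in quarters.
With n = 8: PMT = 20,000 / ([((1+r)^n − 1)/r] × (1+r)) = £2,371.13

£2,371.13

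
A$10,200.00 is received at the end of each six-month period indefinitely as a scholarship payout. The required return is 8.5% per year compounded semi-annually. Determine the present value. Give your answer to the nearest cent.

Periodic rate r = 0.085/2 per half-year.
Level perpetuity: PV = PMT / r = 10,200 / (0.085/2) = A$240,000.00.

A$240,000.00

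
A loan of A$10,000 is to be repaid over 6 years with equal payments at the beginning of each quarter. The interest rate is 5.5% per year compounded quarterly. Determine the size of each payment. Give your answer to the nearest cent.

A$485.35

Level annuity due; solve PV = PMT × [(1 − (1+r)^−n)/r] × (1+r) for PMT.
Periodic rate r = 0.055/4 per quarter; n is counted in quarters.
With n = 24: PMT = 10,000 / ([(1 − (1+r)^−n)/r] × (1+r)) = A$485.35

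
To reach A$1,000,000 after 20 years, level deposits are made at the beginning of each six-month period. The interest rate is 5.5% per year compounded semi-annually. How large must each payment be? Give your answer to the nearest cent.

Level annuity due; solve FV = PMT × [((1+r)^n − 1)/r] × (1+r) for PMT.
Periodic rate r = 0.055/2 per half-year; n is counted in half-years.
With n = 40: PMT = 1,000,000 / ([((1+r)^n − 1)/r] × (1+r)) = A$13,655.98

A$13,655.98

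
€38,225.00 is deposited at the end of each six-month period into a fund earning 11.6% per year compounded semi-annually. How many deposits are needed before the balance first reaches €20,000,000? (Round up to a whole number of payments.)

62 payments

Periodic rate r = 0.116/2 per half-year; n is counted in half-years.
Ordinary annuity FV: 20,000,000 = 38,225 × [((1+r)^n − 1)/r].
(1+r)^n = 1 + 20,000,000 × r / 38,225, so n = ln(1 + 20,000,000·r/38,225) / ln(1+r) = 61.10.
Round up to a whole number of payments: n = 62.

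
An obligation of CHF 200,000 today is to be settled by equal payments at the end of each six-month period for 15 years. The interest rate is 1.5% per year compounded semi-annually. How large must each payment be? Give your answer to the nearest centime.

Level ordinary annuity; solve PV = PMT × [(1 − (1+r)^−n)/r] for PMT.
Periodic rate r = 0.015/2 per half-year; n is counted in half-years.
With n = 30: PMT = 200,000 / ([(1 − (1+r)^−n)/r]) = CHF 7,469.63

CHF 7,469.63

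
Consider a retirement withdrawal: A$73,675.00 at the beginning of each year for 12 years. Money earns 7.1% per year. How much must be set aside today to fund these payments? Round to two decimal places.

A$623,398.48

This is an annuity due: 12 payments of A$73,675.00 at the beginning of each year.
Periodic rate r = 0.071 per year.
PV = PMT × [(1 − (1+r)^−n)/r] × (1+r) = 73,675 × [1 − (1+r)^−12] / r × (1+r) = A$623,398.48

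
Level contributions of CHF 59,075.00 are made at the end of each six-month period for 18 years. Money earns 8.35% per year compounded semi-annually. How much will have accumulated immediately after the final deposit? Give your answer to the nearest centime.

CHF 4,754,297.12

This is an ordinary annuity: 36 deposits of CHF 59,075.00 at the end of each six-month period.
Periodic rate r = 0.0835/2 per half-year; n is counted in half-years.
FV = PMT × [((1+r)^n − 1)/r] = 59,075 × [(1+r)^36 − 1] / r = CHF 4,754,297.12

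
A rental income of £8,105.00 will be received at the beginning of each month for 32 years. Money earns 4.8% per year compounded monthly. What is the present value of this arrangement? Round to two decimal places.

This is an annuity due: 384 payments of £8,105.00 at the beginning of each month.
Periodic rate r = 0.048/12 per month; n is counted in months.
PV = PMT × [(1 − (1+r)^−n)/r] × (1+r) = 8,105 × [1 − (1+r)^−384] / r × (1+r) = £1,595,136.10

£1,595,136.10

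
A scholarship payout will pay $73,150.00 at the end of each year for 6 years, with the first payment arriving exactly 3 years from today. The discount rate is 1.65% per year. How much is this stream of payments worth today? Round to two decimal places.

Ordinary annuity of 6 payments, first payment at period 3.
Periodic rate r = 0.0165 per year.
The ordinary-annuity PV formula values the stream one period before the first payment (period 2); discount that back 2 periods:
PV₀ = 73,150 × [1 − (1+r)^−6] / r × (1+r)^−2 = $401,277.29

$401,277.29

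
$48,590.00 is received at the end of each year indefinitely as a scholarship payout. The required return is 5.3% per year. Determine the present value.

Periodic rate r = 0.053 per year.
Level perpetuity: PV = PMT / r = 48,590 / (0.053) = $916,792.45.

$916,792.45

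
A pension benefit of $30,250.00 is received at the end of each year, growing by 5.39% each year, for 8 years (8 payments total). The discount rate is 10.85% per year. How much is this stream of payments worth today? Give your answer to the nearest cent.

Periodic rate r = 0.1085 per year.
Growing ordinary annuity: PV = PMT₁ × [1 − ((1+g)/(1+r))^n] / (r − g) = 30,250 × [1 − ((1+0.0539)/(1+r))^8] / (r − 0.0539) = $184,165.02.

$184,165.02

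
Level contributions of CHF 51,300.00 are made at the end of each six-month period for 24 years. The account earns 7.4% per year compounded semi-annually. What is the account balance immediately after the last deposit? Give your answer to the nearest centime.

This is an ordinary annuity: 48 deposits of CHF 51,300.00 at the end of each six-month period.
Periodic rate r = 0.074/2 per half-year; n is counted in half-years.
FV = PMT × [((1+r)^n − 1)/r] = 51,300 × [(1+r)^48 − 1] / r = CHF 6,543,929.12

CHF 6,543,929.12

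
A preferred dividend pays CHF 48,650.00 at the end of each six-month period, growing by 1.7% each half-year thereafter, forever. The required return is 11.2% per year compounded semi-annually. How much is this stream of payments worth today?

CHF 1,247,435.90

Periodic rate r = 0.112/2 per half-year.
Growing perpetuity (Gordon): PV = PMT₁ / (r − g) = 48,650 / (r − 0.017) = CHF 1,247,435.90.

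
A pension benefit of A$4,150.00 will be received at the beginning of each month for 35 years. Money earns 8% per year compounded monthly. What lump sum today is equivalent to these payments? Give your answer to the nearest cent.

This is an annuity due: 420 payments of A$4,150.00 at the beginning of each month.
Periodic rate r = 0.08/12 per month; n is counted in months.
PV = PMT × [(1 − (1+r)^−n)/r] × (1+r) = 4,150 × [1 − (1+r)^−420] / r × (1+r) = A$588,187.64

A$588,187.64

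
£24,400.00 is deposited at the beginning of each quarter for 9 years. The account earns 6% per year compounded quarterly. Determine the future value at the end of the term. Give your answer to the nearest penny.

£1,170,836.65

This is an annuity due: 36 deposits of £24,400.00 at the beginning of each quarter.
Periodic rate r = 0.06/4 per quarter; n is counted in quarters.
FV = PMT × [((1+r)^n − 1)/r] × (1+r) = 24,400 × [(1+r)^36 − 1] / r × (1+r) = £1,170,836.65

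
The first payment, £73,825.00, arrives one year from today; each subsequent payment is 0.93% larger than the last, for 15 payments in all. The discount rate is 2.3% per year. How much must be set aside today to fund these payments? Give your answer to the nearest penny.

£986,661.37

Periodic rate r = 0.023 per year.
Growing ordinary annuity: PV = PMT₁ × [1 − ((1+g)/(1+r))^n] / (r − g) = 73,825 × [1 − ((1+0.0093)/(1+r))^15] / (r − 0.0093) = £986,661.37.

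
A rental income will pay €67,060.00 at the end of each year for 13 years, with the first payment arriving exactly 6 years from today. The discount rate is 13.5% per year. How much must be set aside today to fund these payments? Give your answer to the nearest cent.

€212,884.65

Ordinary annuity of 13 payments, first payment at period 6.
Periodic rate r = 0.135 per year.
The ordinary-annuity PV formula values the stream one period before the first payment (period 5); discount that back 5 periods:
PV₀ = 67,060 × [1 − (1+r)^−13] / r × (1+r)^−5 = €212,884.65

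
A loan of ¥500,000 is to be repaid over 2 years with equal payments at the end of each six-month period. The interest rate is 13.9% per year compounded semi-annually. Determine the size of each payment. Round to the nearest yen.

¥147,447

Level ordinary annuity; solve PV = PMT × [(1 − (1+r)^−n)/r] for PMT.
Periodic rate r = 0.139/2 per half-year; n is counted in half-years.
With n = 4: PMT = 500,000 / ([(1 − (1+r)^−n)/r]) = ¥147,447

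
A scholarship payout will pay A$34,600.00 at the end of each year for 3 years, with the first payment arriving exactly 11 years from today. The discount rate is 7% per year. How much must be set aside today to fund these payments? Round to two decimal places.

Ordinary annuity of 3 payments, first payment at period 11.
Periodic rate r = 0.07 per year.
The ordinary-annuity PV formula values the stream one period before the first payment (period 10); discount that back 10 periods:
PV₀ = 34,600 × [1 − (1+r)^−3] / r × (1+r)^−10 = A$46,158.79

A$46,158.79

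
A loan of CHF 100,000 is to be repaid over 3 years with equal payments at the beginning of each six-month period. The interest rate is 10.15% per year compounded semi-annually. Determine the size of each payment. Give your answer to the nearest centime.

CHF 18,795.17

Level annuity due; solve PV = PMT × [(1 − (1+r)^−n)/r] × (1+r) for PMT.
Periodic rate r = 0.1015/2 per half-year; n is counted in half-years.
With n = 6: PMT = 100,000 / ([(1 − (1+r)^−n)/r] × (1+r)) = CHF 18,795.17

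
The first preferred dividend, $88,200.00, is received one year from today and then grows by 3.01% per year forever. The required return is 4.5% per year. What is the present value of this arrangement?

$5,919,463.09

Periodic rate r = 0.045 per year.
Growing perpetuity (Gordon): PV = PMT₁ / (r − g) = 88,200 / (r − 0.0301) = $5,919,463.09.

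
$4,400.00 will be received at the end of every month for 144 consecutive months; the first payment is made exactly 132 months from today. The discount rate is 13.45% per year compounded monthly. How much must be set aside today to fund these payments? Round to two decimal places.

$72,844.54

Ordinary annuity of 144 payments, first payment at period 132.
Periodic rate r = 0.1345/12 per month; n is counted in months.
The ordinary-annuity PV formula values the stream one period before the first payment (period 131); discount that back 131 periods:
PV₀ = 4,400 × [1 − (1+r)^−144] / r × (1+r)^−131 = $72,844.54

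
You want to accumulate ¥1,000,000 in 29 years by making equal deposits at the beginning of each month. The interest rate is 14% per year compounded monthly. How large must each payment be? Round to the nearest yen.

Level annuity due; solve FV = PMT × [((1+r)^n − 1)/r] × (1+r) for PMT.
Periodic rate r = 0.14/12 per month; n is counted in months.
With n = 348: PMT = 1,000,000 / ([((1+r)^n − 1)/r] × (1+r)) = ¥207

¥207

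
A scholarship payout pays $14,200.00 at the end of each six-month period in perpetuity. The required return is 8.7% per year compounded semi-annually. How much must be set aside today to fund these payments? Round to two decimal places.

Periodic rate r = 0.087/2 per half-year.
Level perpetuity: PV = PMT / r = 14,200 / (0.087/2) = $326,436.78.

$326,436.78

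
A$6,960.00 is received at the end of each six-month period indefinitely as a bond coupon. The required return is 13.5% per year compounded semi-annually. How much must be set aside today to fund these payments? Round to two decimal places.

A$103,111.11

Periodic rate r = 0.135/2 per half-year.
Level perpetuity: PV = PMT / r = 6,960 / (0.135/2) = A$103,111.11.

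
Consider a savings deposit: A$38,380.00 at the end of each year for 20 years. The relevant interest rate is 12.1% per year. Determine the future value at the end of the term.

A$2,797,622.01

This is an ordinary annuity: 20 deposits of A$38,380.00 at the end of each year.
Periodic rate r = 0.121 per year.
FV = PMT × [((1+r)^n − 1)/r] = 38,380 × [(1+r)^20 − 1] / r = A$2,797,622.01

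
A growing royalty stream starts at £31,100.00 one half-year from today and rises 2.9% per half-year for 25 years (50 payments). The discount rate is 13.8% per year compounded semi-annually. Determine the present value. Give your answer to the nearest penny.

£661,999.50

Periodic rate r = 0.138/2 per half-year; n is counted in half-years.
Growing ordinary annuity: PV = PMT₁ × [1 − ((1+g)/(1+r))^n] / (r − g) = 31,100 × [1 − ((1+0.029)/(1+r))^50] / (r − 0.029) = £661,999.50.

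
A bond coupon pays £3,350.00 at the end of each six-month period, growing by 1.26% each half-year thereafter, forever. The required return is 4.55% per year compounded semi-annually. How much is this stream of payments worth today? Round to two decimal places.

£330,049.26

Periodic rate r = 0.0455/2 per half-year.
Growing perpetuity (Gordon): PV = PMT₁ / (r − g) = 3,350 / (r − 0.0126) = £330,049.26.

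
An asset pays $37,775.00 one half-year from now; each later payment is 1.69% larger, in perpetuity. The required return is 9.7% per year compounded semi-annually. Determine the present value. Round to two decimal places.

$1,195,411.39

Periodic rate r = 0.097/2 per half-year.
Growing perpetuity (Gordon): PV = PMT₁ / (r − g) = 37,775 / (r − 0.0169) = $1,195,411.39.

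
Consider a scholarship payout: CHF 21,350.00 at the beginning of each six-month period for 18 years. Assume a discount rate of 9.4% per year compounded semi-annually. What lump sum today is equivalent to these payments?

CHF 384,579.17

This is an annuity due: 36 payments of CHF 21,350.00 at the beginning of each six-month period.
Periodic rate r = 0.094/2 per half-year; n is counted in half-years.
PV = PMT × [(1 − (1+r)^−n)/r] × (1+r) = 21,350 × [1 − (1+r)^−36] / r × (1+r) = CHF 384,579.17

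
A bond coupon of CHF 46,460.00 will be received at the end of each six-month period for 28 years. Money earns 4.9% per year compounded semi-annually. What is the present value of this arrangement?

CHF 1,407,400.45

This is an ordinary annuity: 56 payments of CHF 46,460.00 at the end of each six-month period.
Periodic rate r = 0.049/2 per half-year; n is counted in half-years.
PV = PMT × [(1 − (1+r)^−n)/r] = 46,460 × [1 − (1+r)^−56] / r = CHF 1,407,400.45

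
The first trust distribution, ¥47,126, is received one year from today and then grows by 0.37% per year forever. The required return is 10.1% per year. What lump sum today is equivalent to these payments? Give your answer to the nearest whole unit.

Periodic rate r = 0.101 per year.
Growing perpetuity (Gordon): PV = PMT₁ / (r − g) = 47,126 / (r − 0.0037) = ¥484,337.

¥484,337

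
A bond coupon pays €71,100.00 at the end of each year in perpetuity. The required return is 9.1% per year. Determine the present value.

Periodic rate r = 0.091 per year.
Level perpetuity: PV = PMT / r = 71,100 / (0.091) = €781,318.68.

€781,318.68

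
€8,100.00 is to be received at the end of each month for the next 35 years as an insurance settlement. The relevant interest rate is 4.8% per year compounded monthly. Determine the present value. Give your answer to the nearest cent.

This is an ordinary annuity: 420 payments of €8,100.00 at the end of each month.
Periodic rate r = 0.048/12 per month; n is counted in months.
PV = PMT × [(1 − (1+r)^−n)/r] = 8,100 × [1 − (1+r)^−420] / r = €1,646,325.86

€1,646,325.86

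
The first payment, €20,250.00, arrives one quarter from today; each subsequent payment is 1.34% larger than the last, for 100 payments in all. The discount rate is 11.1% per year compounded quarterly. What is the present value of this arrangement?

Periodic rate r = 0.111/4 per quarter; n is counted in quarters.
Growing ordinary annuity: PV = PMT₁ × [1 − ((1+g)/(1+r))^n] / (r − g) = 20,250 × [1 − ((1+0.0134)/(1+r))^100] / (r − 0.0134) = €1,065,278.49.

€1,065,278.49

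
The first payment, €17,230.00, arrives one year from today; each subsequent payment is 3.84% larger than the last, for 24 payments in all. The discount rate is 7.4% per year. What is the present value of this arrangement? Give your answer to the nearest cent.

Periodic rate r = 0.074 per year.
Growing ordinary annuity: PV = PMT₁ × [1 − ((1+g)/(1+r))^n] / (r − g) = 17,230 × [1 − ((1+0.0384)/(1+r))^24] / (r − 0.0384) = €268,470.13.

€268,470.13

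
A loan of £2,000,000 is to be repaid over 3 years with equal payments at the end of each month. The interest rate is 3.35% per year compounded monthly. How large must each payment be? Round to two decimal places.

£58,471.42

Level ordinary annuity; solve PV = PMT × [(1 − (1+r)^−n)/r] for PMT.
Periodic rate r = 0.0335/12 per month; n is counted in months.
With n = 36: PMT = 2,000,000 / ([(1 − (1+r)^−n)/r]) = £58,471.42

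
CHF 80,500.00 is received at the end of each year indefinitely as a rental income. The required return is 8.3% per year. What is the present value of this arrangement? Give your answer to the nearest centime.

Periodic rate r = 0.083 per year.
Level perpetuity: PV = PMT / r = 80,500 / (0.083) = CHF 969,879.52.

CHF 969,879.52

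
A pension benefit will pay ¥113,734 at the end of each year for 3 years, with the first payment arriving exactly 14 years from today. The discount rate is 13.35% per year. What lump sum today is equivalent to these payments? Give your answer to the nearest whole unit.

Ordinary annuity of 3 payments, first payment at period 14.
Periodic rate r = 0.1335 per year.
The ordinary-annuity PV formula values the stream one period before the first payment (period 13); discount that back 13 periods:
PV₀ = 113,734 × [1 − (1+r)^−3] / r × (1+r)^−13 = ¥52,355

¥52,355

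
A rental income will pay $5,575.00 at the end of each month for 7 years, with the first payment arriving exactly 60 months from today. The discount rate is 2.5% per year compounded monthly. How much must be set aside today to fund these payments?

Ordinary annuity of 84 payments, first payment at period 60.
Periodic rate r = 0.025/12 per month; n is counted in months.
The ordinary-annuity PV formula values the stream one period before the first payment (period 59); discount that back 59 periods:
PV₀ = 5,575 × [1 − (1+r)^−84] / r × (1+r)^−59 = $379,609.70

$379,609.70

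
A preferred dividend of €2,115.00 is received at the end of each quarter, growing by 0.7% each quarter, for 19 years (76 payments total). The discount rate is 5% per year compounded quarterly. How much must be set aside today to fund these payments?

€130,351.62

Periodic rate r = 0.05/4 per quarter; n is counted in quarters.
Growing ordinary annuity: PV = PMT₁ × [1 − ((1+g)/(1+r))^n] / (r − g) = 2,115 × [1 − ((1+0.007)/(1+r))^76] / (r − 0.007) = €130,351.62.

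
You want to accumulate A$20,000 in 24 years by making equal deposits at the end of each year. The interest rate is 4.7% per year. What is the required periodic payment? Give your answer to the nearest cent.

Level ordinary annuity; solve FV = PMT × [((1+r)^n − 1)/r] for PMT.
Periodic rate r = 0.047 per year.
With n = 24: PMT = 20,000 / ([((1+r)^n − 1)/r]) = A$467.41

A$467.41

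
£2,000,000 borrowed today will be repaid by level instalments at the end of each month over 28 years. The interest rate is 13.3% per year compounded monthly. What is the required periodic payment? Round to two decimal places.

£22,726.58

Level ordinary annuity; solve PV = PMT × [(1 − (1+r)^−n)/r] for PMT.
Periodic rate r = 0.133/12 per month; n is counted in months.
With n = 336: PMT = 2,000,000 / ([(1 − (1+r)^−n)/r]) = £22,726.58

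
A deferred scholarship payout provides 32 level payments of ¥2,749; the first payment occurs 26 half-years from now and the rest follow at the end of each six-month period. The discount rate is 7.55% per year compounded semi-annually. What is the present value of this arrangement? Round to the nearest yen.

¥20,026

Ordinary annuity of 32 payments, first payment at period 26.
Periodic rate r = 0.0755/2 per half-year; n is counted in half-years.
The ordinary-annuity PV formula values the stream one period before the first payment (period 25); discount that back 25 periods:
PV₀ = 2,749 × [1 − (1+r)^−32] / r × (1+r)^−25 = ¥20,026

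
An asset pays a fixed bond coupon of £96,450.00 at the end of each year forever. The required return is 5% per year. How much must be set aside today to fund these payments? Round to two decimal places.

£1,929,000.00

Periodic rate r = 0.05 per year.
Level perpetuity: PV = PMT / r = 96,450 / (0.05) = £1,929,000.00.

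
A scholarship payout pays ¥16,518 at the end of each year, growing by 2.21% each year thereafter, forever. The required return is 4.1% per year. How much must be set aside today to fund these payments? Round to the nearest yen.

¥873,968

Periodic rate r = 0.041 per year.
Growing perpetuity (Gordon): PV = PMT₁ / (r − g) = 16,518 / (r − 0.0221) = ¥873,968.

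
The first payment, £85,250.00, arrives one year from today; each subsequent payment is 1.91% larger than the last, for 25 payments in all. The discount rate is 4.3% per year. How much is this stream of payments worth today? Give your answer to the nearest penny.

£1,568,884.27

Periodic rate r = 0.043 per year.
Growing ordinary annuity: PV = PMT₁ × [1 − ((1+g)/(1+r))^n] / (r − g) = 85,250 × [1 − ((1+0.0191)/(1+r))^25] / (r − 0.0191) = £1,568,884.27.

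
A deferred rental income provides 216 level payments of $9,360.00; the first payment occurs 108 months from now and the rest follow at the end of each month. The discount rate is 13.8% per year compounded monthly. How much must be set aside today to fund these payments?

Ordinary annuity of 216 payments, first payment at period 108.
Periodic rate r = 0.138/12 per month; n is counted in months.
The ordinary-annuity PV formula values the stream one period before the first payment (period 107); discount that back 107 periods:
PV₀ = 9,360 × [1 − (1+r)^−216] / r × (1+r)^−107 = $219,199.31

$219,199.31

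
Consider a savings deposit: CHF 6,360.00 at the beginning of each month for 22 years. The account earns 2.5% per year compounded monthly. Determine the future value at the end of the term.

CHF 2,240,105.61

This is an annuity due: 264 deposits of CHF 6,360.00 at the beginning of each month.
Periodic rate r = 0.025/12 per month; n is counted in months.
FV = PMT × [((1+r)^n − 1)/r] × (1+r) = 6,360 × [(1+r)^264 − 1] / r × (1+r) = CHF 2,240,105.61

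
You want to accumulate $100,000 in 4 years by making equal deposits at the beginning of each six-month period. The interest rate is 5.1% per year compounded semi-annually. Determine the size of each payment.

Level annuity due; solve FV = PMT × [((1+r)^n − 1)/r] × (1+r) for PMT.
Periodic rate r = 0.051/2 per half-year; n is counted in half-years.
With n = 8: PMT = 100,000 / ([((1+r)^n − 1)/r] × (1+r)) = $11,142.35

$11,142.35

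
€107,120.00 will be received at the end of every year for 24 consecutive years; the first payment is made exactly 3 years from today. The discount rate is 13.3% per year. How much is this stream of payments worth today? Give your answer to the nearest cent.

Ordinary annuity of 24 payments, first payment at period 3.
Periodic rate r = 0.133 per year.
The ordinary-annuity PV formula values the stream one period before the first payment (period 2); discount that back 2 periods:
PV₀ = 107,120 × [1 − (1+r)^−24] / r × (1+r)^−2 = €596,085.24

€596,085.24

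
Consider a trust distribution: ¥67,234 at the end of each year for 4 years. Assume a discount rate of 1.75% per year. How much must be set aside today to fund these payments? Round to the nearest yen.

This is an ordinary annuity: 4 payments of ¥67,234 at the end of each year.
Periodic rate r = 0.0175 per year.
PV = PMT × [(1 − (1+r)^−n)/r] = 67,234 × [1 − (1+r)^−4] / r = ¥257,570

¥257,570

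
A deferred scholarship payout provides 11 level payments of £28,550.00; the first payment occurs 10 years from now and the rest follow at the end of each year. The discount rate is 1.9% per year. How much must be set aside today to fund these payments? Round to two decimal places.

£237,222.03

Ordinary annuity of 11 payments, first payment at period 10.
Periodic rate r = 0.019 per year.
The ordinary-annuity PV formula values the stream one period before the first payment (period 9); discount that back 9 periods:
PV₀ = 28,550 × [1 − (1+r)^−11] / r × (1+r)^−9 = £237,222.03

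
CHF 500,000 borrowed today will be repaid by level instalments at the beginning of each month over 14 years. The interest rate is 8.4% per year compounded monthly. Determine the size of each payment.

CHF 5,035.57

Level annuity due; solve PV = PMT × [(1 − (1+r)^−n)/r] × (1+r) for PMT.
Periodic rate r = 0.084/12 per month; n is counted in months.
With n = 168: PMT = 500,000 / ([(1 − (1+r)^−n)/r] × (1+r)) = CHF 5,035.57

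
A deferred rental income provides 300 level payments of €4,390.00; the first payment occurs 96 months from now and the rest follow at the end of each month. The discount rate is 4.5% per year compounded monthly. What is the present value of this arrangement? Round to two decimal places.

€553,468.06

Ordinary annuity of 300 payments, first payment at period 96.
Periodic rate r = 0.045/12 per month; n is counted in months.
The ordinary-annuity PV formula values the stream one period before the first payment (period 95); discount that back 95 periods:
PV₀ = 4,390 × [1 − (1+r)^−300] / r × (1+r)^−95 = €553,468.06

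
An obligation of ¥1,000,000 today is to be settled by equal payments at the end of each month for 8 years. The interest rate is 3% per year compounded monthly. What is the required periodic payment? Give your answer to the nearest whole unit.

¥11,730

Level ordinary annuity; solve PV = PMT × [(1 − (1+r)^−n)/r] for PMT.
Periodic rate r = 0.03/12 per month; n is counted in months.
With n = 96: PMT = 1,000,000 / ([(1 − (1+r)^−n)/r]) = ¥11,730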